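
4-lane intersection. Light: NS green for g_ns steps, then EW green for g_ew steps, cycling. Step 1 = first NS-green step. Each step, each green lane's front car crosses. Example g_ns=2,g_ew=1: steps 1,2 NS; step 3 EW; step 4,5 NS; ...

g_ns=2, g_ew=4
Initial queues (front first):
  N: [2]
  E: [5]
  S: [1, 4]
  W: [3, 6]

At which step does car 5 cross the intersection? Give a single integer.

Step 1 [NS]: N:car2-GO,E:wait,S:car1-GO,W:wait | queues: N=0 E=1 S=1 W=2
Step 2 [NS]: N:empty,E:wait,S:car4-GO,W:wait | queues: N=0 E=1 S=0 W=2
Step 3 [EW]: N:wait,E:car5-GO,S:wait,W:car3-GO | queues: N=0 E=0 S=0 W=1
Step 4 [EW]: N:wait,E:empty,S:wait,W:car6-GO | queues: N=0 E=0 S=0 W=0
Car 5 crosses at step 3

3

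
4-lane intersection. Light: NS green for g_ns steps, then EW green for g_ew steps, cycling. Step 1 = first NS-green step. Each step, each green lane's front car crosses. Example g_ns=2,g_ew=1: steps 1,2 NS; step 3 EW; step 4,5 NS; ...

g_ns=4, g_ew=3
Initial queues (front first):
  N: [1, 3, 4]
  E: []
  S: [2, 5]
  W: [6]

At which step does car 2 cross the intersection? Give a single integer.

Step 1 [NS]: N:car1-GO,E:wait,S:car2-GO,W:wait | queues: N=2 E=0 S=1 W=1
Step 2 [NS]: N:car3-GO,E:wait,S:car5-GO,W:wait | queues: N=1 E=0 S=0 W=1
Step 3 [NS]: N:car4-GO,E:wait,S:empty,W:wait | queues: N=0 E=0 S=0 W=1
Step 4 [NS]: N:empty,E:wait,S:empty,W:wait | queues: N=0 E=0 S=0 W=1
Step 5 [EW]: N:wait,E:empty,S:wait,W:car6-GO | queues: N=0 E=0 S=0 W=0
Car 2 crosses at step 1

1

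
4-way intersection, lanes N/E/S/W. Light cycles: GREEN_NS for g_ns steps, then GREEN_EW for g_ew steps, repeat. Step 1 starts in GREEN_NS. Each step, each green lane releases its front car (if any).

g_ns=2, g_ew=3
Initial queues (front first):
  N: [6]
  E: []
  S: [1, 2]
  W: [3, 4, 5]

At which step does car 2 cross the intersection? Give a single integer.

Step 1 [NS]: N:car6-GO,E:wait,S:car1-GO,W:wait | queues: N=0 E=0 S=1 W=3
Step 2 [NS]: N:empty,E:wait,S:car2-GO,W:wait | queues: N=0 E=0 S=0 W=3
Step 3 [EW]: N:wait,E:empty,S:wait,W:car3-GO | queues: N=0 E=0 S=0 W=2
Step 4 [EW]: N:wait,E:empty,S:wait,W:car4-GO | queues: N=0 E=0 S=0 W=1
Step 5 [EW]: N:wait,E:empty,S:wait,W:car5-GO | queues: N=0 E=0 S=0 W=0
Car 2 crosses at step 2

2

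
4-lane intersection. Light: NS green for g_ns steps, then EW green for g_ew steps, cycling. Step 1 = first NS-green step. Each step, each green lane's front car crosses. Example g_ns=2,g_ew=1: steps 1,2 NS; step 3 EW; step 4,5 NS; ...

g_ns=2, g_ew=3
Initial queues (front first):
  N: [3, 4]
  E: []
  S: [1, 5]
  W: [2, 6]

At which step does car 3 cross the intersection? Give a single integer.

Step 1 [NS]: N:car3-GO,E:wait,S:car1-GO,W:wait | queues: N=1 E=0 S=1 W=2
Step 2 [NS]: N:car4-GO,E:wait,S:car5-GO,W:wait | queues: N=0 E=0 S=0 W=2
Step 3 [EW]: N:wait,E:empty,S:wait,W:car2-GO | queues: N=0 E=0 S=0 W=1
Step 4 [EW]: N:wait,E:empty,S:wait,W:car6-GO | queues: N=0 E=0 S=0 W=0
Car 3 crosses at step 1

1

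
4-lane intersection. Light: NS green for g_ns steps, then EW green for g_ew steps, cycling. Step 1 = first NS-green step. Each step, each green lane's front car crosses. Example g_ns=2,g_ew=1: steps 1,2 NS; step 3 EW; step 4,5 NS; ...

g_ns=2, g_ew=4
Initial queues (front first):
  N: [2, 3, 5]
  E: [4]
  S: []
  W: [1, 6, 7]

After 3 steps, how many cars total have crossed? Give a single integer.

Step 1 [NS]: N:car2-GO,E:wait,S:empty,W:wait | queues: N=2 E=1 S=0 W=3
Step 2 [NS]: N:car3-GO,E:wait,S:empty,W:wait | queues: N=1 E=1 S=0 W=3
Step 3 [EW]: N:wait,E:car4-GO,S:wait,W:car1-GO | queues: N=1 E=0 S=0 W=2
Cars crossed by step 3: 4

Answer: 4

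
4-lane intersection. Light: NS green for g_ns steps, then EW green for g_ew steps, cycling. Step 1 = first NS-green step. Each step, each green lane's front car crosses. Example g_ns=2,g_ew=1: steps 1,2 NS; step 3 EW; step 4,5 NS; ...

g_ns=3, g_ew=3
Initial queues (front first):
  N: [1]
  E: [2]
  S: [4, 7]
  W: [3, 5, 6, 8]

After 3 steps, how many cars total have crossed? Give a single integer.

Answer: 3

Derivation:
Step 1 [NS]: N:car1-GO,E:wait,S:car4-GO,W:wait | queues: N=0 E=1 S=1 W=4
Step 2 [NS]: N:empty,E:wait,S:car7-GO,W:wait | queues: N=0 E=1 S=0 W=4
Step 3 [NS]: N:empty,E:wait,S:empty,W:wait | queues: N=0 E=1 S=0 W=4
Cars crossed by step 3: 3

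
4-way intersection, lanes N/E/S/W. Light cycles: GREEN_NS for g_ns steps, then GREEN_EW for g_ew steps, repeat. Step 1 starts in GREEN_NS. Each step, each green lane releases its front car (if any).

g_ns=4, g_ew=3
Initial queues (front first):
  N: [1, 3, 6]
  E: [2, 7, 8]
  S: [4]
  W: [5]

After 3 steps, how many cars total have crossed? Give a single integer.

Answer: 4

Derivation:
Step 1 [NS]: N:car1-GO,E:wait,S:car4-GO,W:wait | queues: N=2 E=3 S=0 W=1
Step 2 [NS]: N:car3-GO,E:wait,S:empty,W:wait | queues: N=1 E=3 S=0 W=1
Step 3 [NS]: N:car6-GO,E:wait,S:empty,W:wait | queues: N=0 E=3 S=0 W=1
Cars crossed by step 3: 4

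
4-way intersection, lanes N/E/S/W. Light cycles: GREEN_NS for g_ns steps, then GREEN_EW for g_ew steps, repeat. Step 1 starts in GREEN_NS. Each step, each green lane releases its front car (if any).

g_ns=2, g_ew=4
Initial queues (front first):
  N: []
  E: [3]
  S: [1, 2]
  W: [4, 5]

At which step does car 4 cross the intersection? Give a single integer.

Step 1 [NS]: N:empty,E:wait,S:car1-GO,W:wait | queues: N=0 E=1 S=1 W=2
Step 2 [NS]: N:empty,E:wait,S:car2-GO,W:wait | queues: N=0 E=1 S=0 W=2
Step 3 [EW]: N:wait,E:car3-GO,S:wait,W:car4-GO | queues: N=0 E=0 S=0 W=1
Step 4 [EW]: N:wait,E:empty,S:wait,W:car5-GO | queues: N=0 E=0 S=0 W=0
Car 4 crosses at step 3

3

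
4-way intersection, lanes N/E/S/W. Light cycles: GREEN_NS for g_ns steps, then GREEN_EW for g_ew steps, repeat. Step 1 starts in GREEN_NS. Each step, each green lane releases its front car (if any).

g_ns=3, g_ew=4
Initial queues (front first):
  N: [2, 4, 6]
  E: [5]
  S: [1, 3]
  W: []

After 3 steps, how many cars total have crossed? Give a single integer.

Answer: 5

Derivation:
Step 1 [NS]: N:car2-GO,E:wait,S:car1-GO,W:wait | queues: N=2 E=1 S=1 W=0
Step 2 [NS]: N:car4-GO,E:wait,S:car3-GO,W:wait | queues: N=1 E=1 S=0 W=0
Step 3 [NS]: N:car6-GO,E:wait,S:empty,W:wait | queues: N=0 E=1 S=0 W=0
Cars crossed by step 3: 5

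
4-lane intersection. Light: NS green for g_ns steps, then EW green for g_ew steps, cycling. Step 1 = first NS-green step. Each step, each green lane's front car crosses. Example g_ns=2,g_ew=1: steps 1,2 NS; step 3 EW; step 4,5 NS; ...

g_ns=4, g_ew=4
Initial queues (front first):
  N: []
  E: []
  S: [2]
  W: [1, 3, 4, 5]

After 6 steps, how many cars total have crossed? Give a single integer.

Answer: 3

Derivation:
Step 1 [NS]: N:empty,E:wait,S:car2-GO,W:wait | queues: N=0 E=0 S=0 W=4
Step 2 [NS]: N:empty,E:wait,S:empty,W:wait | queues: N=0 E=0 S=0 W=4
Step 3 [NS]: N:empty,E:wait,S:empty,W:wait | queues: N=0 E=0 S=0 W=4
Step 4 [NS]: N:empty,E:wait,S:empty,W:wait | queues: N=0 E=0 S=0 W=4
Step 5 [EW]: N:wait,E:empty,S:wait,W:car1-GO | queues: N=0 E=0 S=0 W=3
Step 6 [EW]: N:wait,E:empty,S:wait,W:car3-GO | queues: N=0 E=0 S=0 W=2
Cars crossed by step 6: 3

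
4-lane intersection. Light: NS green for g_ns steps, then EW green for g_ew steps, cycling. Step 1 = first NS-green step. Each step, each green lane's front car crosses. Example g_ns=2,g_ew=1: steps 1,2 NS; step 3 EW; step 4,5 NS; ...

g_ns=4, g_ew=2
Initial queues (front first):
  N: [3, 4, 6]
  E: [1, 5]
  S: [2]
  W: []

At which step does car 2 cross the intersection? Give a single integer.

Step 1 [NS]: N:car3-GO,E:wait,S:car2-GO,W:wait | queues: N=2 E=2 S=0 W=0
Step 2 [NS]: N:car4-GO,E:wait,S:empty,W:wait | queues: N=1 E=2 S=0 W=0
Step 3 [NS]: N:car6-GO,E:wait,S:empty,W:wait | queues: N=0 E=2 S=0 W=0
Step 4 [NS]: N:empty,E:wait,S:empty,W:wait | queues: N=0 E=2 S=0 W=0
Step 5 [EW]: N:wait,E:car1-GO,S:wait,W:empty | queues: N=0 E=1 S=0 W=0
Step 6 [EW]: N:wait,E:car5-GO,S:wait,W:empty | queues: N=0 E=0 S=0 W=0
Car 2 crosses at step 1

1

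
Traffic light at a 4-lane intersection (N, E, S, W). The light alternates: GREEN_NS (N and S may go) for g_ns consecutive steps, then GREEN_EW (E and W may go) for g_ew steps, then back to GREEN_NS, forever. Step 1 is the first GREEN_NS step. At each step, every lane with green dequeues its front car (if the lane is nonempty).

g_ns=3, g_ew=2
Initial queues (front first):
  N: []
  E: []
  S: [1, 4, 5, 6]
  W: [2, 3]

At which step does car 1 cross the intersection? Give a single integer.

Step 1 [NS]: N:empty,E:wait,S:car1-GO,W:wait | queues: N=0 E=0 S=3 W=2
Step 2 [NS]: N:empty,E:wait,S:car4-GO,W:wait | queues: N=0 E=0 S=2 W=2
Step 3 [NS]: N:empty,E:wait,S:car5-GO,W:wait | queues: N=0 E=0 S=1 W=2
Step 4 [EW]: N:wait,E:empty,S:wait,W:car2-GO | queues: N=0 E=0 S=1 W=1
Step 5 [EW]: N:wait,E:empty,S:wait,W:car3-GO | queues: N=0 E=0 S=1 W=0
Step 6 [NS]: N:empty,E:wait,S:car6-GO,W:wait | queues: N=0 E=0 S=0 W=0
Car 1 crosses at step 1

1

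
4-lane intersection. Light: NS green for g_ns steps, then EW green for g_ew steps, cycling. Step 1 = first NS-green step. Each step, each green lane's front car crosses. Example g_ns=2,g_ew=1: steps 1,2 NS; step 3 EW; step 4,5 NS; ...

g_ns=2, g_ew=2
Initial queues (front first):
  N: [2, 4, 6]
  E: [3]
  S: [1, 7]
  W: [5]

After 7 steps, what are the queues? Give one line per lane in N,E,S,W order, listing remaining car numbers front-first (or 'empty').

Step 1 [NS]: N:car2-GO,E:wait,S:car1-GO,W:wait | queues: N=2 E=1 S=1 W=1
Step 2 [NS]: N:car4-GO,E:wait,S:car7-GO,W:wait | queues: N=1 E=1 S=0 W=1
Step 3 [EW]: N:wait,E:car3-GO,S:wait,W:car5-GO | queues: N=1 E=0 S=0 W=0
Step 4 [EW]: N:wait,E:empty,S:wait,W:empty | queues: N=1 E=0 S=0 W=0
Step 5 [NS]: N:car6-GO,E:wait,S:empty,W:wait | queues: N=0 E=0 S=0 W=0

N: empty
E: empty
S: empty
W: empty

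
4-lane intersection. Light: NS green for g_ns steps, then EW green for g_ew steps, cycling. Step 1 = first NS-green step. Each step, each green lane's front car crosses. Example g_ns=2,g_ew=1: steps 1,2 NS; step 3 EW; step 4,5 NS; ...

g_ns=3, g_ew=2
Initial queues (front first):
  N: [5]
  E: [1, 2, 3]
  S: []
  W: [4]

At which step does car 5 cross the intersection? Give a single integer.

Step 1 [NS]: N:car5-GO,E:wait,S:empty,W:wait | queues: N=0 E=3 S=0 W=1
Step 2 [NS]: N:empty,E:wait,S:empty,W:wait | queues: N=0 E=3 S=0 W=1
Step 3 [NS]: N:empty,E:wait,S:empty,W:wait | queues: N=0 E=3 S=0 W=1
Step 4 [EW]: N:wait,E:car1-GO,S:wait,W:car4-GO | queues: N=0 E=2 S=0 W=0
Step 5 [EW]: N:wait,E:car2-GO,S:wait,W:empty | queues: N=0 E=1 S=0 W=0
Step 6 [NS]: N:empty,E:wait,S:empty,W:wait | queues: N=0 E=1 S=0 W=0
Step 7 [NS]: N:empty,E:wait,S:empty,W:wait | queues: N=0 E=1 S=0 W=0
Step 8 [NS]: N:empty,E:wait,S:empty,W:wait | queues: N=0 E=1 S=0 W=0
Step 9 [EW]: N:wait,E:car3-GO,S:wait,W:empty | queues: N=0 E=0 S=0 W=0
Car 5 crosses at step 1

1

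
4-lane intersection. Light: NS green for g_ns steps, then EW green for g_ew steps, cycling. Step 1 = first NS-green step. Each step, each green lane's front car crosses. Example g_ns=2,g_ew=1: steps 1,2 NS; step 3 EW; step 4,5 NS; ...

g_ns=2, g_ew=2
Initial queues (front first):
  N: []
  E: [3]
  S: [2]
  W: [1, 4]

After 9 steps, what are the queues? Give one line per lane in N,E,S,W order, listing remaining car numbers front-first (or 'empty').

Step 1 [NS]: N:empty,E:wait,S:car2-GO,W:wait | queues: N=0 E=1 S=0 W=2
Step 2 [NS]: N:empty,E:wait,S:empty,W:wait | queues: N=0 E=1 S=0 W=2
Step 3 [EW]: N:wait,E:car3-GO,S:wait,W:car1-GO | queues: N=0 E=0 S=0 W=1
Step 4 [EW]: N:wait,E:empty,S:wait,W:car4-GO | queues: N=0 E=0 S=0 W=0

N: empty
E: empty
S: empty
W: empty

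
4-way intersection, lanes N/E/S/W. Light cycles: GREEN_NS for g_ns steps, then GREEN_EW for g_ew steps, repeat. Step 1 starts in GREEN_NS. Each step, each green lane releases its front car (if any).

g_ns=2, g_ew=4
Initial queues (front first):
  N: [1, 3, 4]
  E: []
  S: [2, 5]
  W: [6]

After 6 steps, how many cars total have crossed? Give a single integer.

Answer: 5

Derivation:
Step 1 [NS]: N:car1-GO,E:wait,S:car2-GO,W:wait | queues: N=2 E=0 S=1 W=1
Step 2 [NS]: N:car3-GO,E:wait,S:car5-GO,W:wait | queues: N=1 E=0 S=0 W=1
Step 3 [EW]: N:wait,E:empty,S:wait,W:car6-GO | queues: N=1 E=0 S=0 W=0
Step 4 [EW]: N:wait,E:empty,S:wait,W:empty | queues: N=1 E=0 S=0 W=0
Step 5 [EW]: N:wait,E:empty,S:wait,W:empty | queues: N=1 E=0 S=0 W=0
Step 6 [EW]: N:wait,E:empty,S:wait,W:empty | queues: N=1 E=0 S=0 W=0
Cars crossed by step 6: 5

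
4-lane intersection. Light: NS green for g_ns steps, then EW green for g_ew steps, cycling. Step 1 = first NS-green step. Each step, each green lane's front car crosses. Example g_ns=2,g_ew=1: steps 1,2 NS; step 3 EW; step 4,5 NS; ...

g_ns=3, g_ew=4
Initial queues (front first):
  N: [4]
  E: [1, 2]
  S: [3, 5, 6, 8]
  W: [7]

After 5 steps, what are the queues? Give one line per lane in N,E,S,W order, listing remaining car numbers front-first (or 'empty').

Step 1 [NS]: N:car4-GO,E:wait,S:car3-GO,W:wait | queues: N=0 E=2 S=3 W=1
Step 2 [NS]: N:empty,E:wait,S:car5-GO,W:wait | queues: N=0 E=2 S=2 W=1
Step 3 [NS]: N:empty,E:wait,S:car6-GO,W:wait | queues: N=0 E=2 S=1 W=1
Step 4 [EW]: N:wait,E:car1-GO,S:wait,W:car7-GO | queues: N=0 E=1 S=1 W=0
Step 5 [EW]: N:wait,E:car2-GO,S:wait,W:empty | queues: N=0 E=0 S=1 W=0

N: empty
E: empty
S: 8
W: empty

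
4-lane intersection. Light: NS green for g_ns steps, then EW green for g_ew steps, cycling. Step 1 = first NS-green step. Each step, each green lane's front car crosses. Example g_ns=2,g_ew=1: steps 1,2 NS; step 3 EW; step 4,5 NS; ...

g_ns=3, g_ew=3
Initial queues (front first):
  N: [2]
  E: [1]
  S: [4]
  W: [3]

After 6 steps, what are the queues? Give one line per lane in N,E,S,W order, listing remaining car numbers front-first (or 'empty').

Step 1 [NS]: N:car2-GO,E:wait,S:car4-GO,W:wait | queues: N=0 E=1 S=0 W=1
Step 2 [NS]: N:empty,E:wait,S:empty,W:wait | queues: N=0 E=1 S=0 W=1
Step 3 [NS]: N:empty,E:wait,S:empty,W:wait | queues: N=0 E=1 S=0 W=1
Step 4 [EW]: N:wait,E:car1-GO,S:wait,W:car3-GO | queues: N=0 E=0 S=0 W=0

N: empty
E: empty
S: empty
W: empty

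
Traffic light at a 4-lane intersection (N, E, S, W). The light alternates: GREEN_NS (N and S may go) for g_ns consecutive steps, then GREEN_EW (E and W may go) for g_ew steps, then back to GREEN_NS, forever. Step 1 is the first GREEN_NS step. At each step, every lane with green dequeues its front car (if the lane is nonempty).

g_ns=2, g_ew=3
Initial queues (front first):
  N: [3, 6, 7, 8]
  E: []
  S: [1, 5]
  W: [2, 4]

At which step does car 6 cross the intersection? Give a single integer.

Step 1 [NS]: N:car3-GO,E:wait,S:car1-GO,W:wait | queues: N=3 E=0 S=1 W=2
Step 2 [NS]: N:car6-GO,E:wait,S:car5-GO,W:wait | queues: N=2 E=0 S=0 W=2
Step 3 [EW]: N:wait,E:empty,S:wait,W:car2-GO | queues: N=2 E=0 S=0 W=1
Step 4 [EW]: N:wait,E:empty,S:wait,W:car4-GO | queues: N=2 E=0 S=0 W=0
Step 5 [EW]: N:wait,E:empty,S:wait,W:empty | queues: N=2 E=0 S=0 W=0
Step 6 [NS]: N:car7-GO,E:wait,S:empty,W:wait | queues: N=1 E=0 S=0 W=0
Step 7 [NS]: N:car8-GO,E:wait,S:empty,W:wait | queues: N=0 E=0 S=0 W=0
Car 6 crosses at step 2

2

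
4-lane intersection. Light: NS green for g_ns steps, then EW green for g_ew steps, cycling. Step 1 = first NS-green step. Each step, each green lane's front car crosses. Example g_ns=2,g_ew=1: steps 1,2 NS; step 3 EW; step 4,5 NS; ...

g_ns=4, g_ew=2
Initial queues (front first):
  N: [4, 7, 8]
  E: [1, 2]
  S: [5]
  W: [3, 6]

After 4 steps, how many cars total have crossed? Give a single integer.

Step 1 [NS]: N:car4-GO,E:wait,S:car5-GO,W:wait | queues: N=2 E=2 S=0 W=2
Step 2 [NS]: N:car7-GO,E:wait,S:empty,W:wait | queues: N=1 E=2 S=0 W=2
Step 3 [NS]: N:car8-GO,E:wait,S:empty,W:wait | queues: N=0 E=2 S=0 W=2
Step 4 [NS]: N:empty,E:wait,S:empty,W:wait | queues: N=0 E=2 S=0 W=2
Cars crossed by step 4: 4

Answer: 4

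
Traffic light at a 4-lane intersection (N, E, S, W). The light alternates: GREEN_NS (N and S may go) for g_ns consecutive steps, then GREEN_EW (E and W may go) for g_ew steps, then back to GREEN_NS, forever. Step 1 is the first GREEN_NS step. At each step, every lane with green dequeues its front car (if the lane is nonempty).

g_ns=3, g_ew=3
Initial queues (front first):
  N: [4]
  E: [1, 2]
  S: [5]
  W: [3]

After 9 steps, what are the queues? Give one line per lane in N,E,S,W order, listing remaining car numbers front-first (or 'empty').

Step 1 [NS]: N:car4-GO,E:wait,S:car5-GO,W:wait | queues: N=0 E=2 S=0 W=1
Step 2 [NS]: N:empty,E:wait,S:empty,W:wait | queues: N=0 E=2 S=0 W=1
Step 3 [NS]: N:empty,E:wait,S:empty,W:wait | queues: N=0 E=2 S=0 W=1
Step 4 [EW]: N:wait,E:car1-GO,S:wait,W:car3-GO | queues: N=0 E=1 S=0 W=0
Step 5 [EW]: N:wait,E:car2-GO,S:wait,W:empty | queues: N=0 E=0 S=0 W=0

N: empty
E: empty
S: empty
W: empty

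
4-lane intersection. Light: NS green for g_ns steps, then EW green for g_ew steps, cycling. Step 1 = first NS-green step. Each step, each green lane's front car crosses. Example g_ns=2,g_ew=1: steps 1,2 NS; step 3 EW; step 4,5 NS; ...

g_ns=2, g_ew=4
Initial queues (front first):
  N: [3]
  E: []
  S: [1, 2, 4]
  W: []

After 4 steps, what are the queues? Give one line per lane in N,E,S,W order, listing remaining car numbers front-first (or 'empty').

Step 1 [NS]: N:car3-GO,E:wait,S:car1-GO,W:wait | queues: N=0 E=0 S=2 W=0
Step 2 [NS]: N:empty,E:wait,S:car2-GO,W:wait | queues: N=0 E=0 S=1 W=0
Step 3 [EW]: N:wait,E:empty,S:wait,W:empty | queues: N=0 E=0 S=1 W=0
Step 4 [EW]: N:wait,E:empty,S:wait,W:empty | queues: N=0 E=0 S=1 W=0

N: empty
E: empty
S: 4
W: empty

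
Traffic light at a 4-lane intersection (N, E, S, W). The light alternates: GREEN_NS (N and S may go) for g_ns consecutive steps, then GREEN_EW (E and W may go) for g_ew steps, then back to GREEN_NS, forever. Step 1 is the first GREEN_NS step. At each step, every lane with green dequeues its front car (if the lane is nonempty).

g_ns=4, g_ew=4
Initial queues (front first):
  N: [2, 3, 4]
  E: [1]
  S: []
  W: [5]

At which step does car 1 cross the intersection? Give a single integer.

Step 1 [NS]: N:car2-GO,E:wait,S:empty,W:wait | queues: N=2 E=1 S=0 W=1
Step 2 [NS]: N:car3-GO,E:wait,S:empty,W:wait | queues: N=1 E=1 S=0 W=1
Step 3 [NS]: N:car4-GO,E:wait,S:empty,W:wait | queues: N=0 E=1 S=0 W=1
Step 4 [NS]: N:empty,E:wait,S:empty,W:wait | queues: N=0 E=1 S=0 W=1
Step 5 [EW]: N:wait,E:car1-GO,S:wait,W:car5-GO | queues: N=0 E=0 S=0 W=0
Car 1 crosses at step 5

5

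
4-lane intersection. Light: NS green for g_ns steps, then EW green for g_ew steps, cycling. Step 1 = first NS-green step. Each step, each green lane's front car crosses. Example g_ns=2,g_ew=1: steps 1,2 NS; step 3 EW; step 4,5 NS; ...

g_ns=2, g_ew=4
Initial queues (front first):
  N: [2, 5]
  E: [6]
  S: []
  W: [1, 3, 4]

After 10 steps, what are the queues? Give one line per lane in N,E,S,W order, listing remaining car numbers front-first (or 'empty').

Step 1 [NS]: N:car2-GO,E:wait,S:empty,W:wait | queues: N=1 E=1 S=0 W=3
Step 2 [NS]: N:car5-GO,E:wait,S:empty,W:wait | queues: N=0 E=1 S=0 W=3
Step 3 [EW]: N:wait,E:car6-GO,S:wait,W:car1-GO | queues: N=0 E=0 S=0 W=2
Step 4 [EW]: N:wait,E:empty,S:wait,W:car3-GO | queues: N=0 E=0 S=0 W=1
Step 5 [EW]: N:wait,E:empty,S:wait,W:car4-GO | queues: N=0 E=0 S=0 W=0

N: empty
E: empty
S: empty
W: empty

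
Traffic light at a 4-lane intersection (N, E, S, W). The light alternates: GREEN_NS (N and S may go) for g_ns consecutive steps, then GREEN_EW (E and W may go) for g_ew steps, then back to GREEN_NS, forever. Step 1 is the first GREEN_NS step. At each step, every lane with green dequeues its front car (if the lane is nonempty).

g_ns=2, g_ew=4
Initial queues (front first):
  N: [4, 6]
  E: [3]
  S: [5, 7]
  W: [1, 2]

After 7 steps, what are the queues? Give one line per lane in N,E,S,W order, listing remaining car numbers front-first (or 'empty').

Step 1 [NS]: N:car4-GO,E:wait,S:car5-GO,W:wait | queues: N=1 E=1 S=1 W=2
Step 2 [NS]: N:car6-GO,E:wait,S:car7-GO,W:wait | queues: N=0 E=1 S=0 W=2
Step 3 [EW]: N:wait,E:car3-GO,S:wait,W:car1-GO | queues: N=0 E=0 S=0 W=1
Step 4 [EW]: N:wait,E:empty,S:wait,W:car2-GO | queues: N=0 E=0 S=0 W=0

N: empty
E: empty
S: empty
W: empty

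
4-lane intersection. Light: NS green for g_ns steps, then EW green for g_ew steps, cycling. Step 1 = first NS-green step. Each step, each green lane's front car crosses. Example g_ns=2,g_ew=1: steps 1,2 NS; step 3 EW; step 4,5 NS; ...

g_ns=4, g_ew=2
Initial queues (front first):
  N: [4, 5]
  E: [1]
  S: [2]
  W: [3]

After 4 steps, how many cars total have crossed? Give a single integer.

Answer: 3

Derivation:
Step 1 [NS]: N:car4-GO,E:wait,S:car2-GO,W:wait | queues: N=1 E=1 S=0 W=1
Step 2 [NS]: N:car5-GO,E:wait,S:empty,W:wait | queues: N=0 E=1 S=0 W=1
Step 3 [NS]: N:empty,E:wait,S:empty,W:wait | queues: N=0 E=1 S=0 W=1
Step 4 [NS]: N:empty,E:wait,S:empty,W:wait | queues: N=0 E=1 S=0 W=1
Cars crossed by step 4: 3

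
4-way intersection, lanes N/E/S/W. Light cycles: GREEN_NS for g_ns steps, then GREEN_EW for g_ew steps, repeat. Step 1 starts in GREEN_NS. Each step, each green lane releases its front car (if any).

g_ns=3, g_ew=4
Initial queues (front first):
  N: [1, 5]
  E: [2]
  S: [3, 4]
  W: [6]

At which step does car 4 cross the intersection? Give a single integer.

Step 1 [NS]: N:car1-GO,E:wait,S:car3-GO,W:wait | queues: N=1 E=1 S=1 W=1
Step 2 [NS]: N:car5-GO,E:wait,S:car4-GO,W:wait | queues: N=0 E=1 S=0 W=1
Step 3 [NS]: N:empty,E:wait,S:empty,W:wait | queues: N=0 E=1 S=0 W=1
Step 4 [EW]: N:wait,E:car2-GO,S:wait,W:car6-GO | queues: N=0 E=0 S=0 W=0
Car 4 crosses at step 2

2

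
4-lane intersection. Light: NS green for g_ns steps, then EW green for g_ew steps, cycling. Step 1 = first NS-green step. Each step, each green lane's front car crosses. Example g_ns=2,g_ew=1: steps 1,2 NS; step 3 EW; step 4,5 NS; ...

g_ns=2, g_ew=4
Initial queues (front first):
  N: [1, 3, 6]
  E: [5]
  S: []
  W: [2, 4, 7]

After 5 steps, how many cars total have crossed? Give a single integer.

Step 1 [NS]: N:car1-GO,E:wait,S:empty,W:wait | queues: N=2 E=1 S=0 W=3
Step 2 [NS]: N:car3-GO,E:wait,S:empty,W:wait | queues: N=1 E=1 S=0 W=3
Step 3 [EW]: N:wait,E:car5-GO,S:wait,W:car2-GO | queues: N=1 E=0 S=0 W=2
Step 4 [EW]: N:wait,E:empty,S:wait,W:car4-GO | queues: N=1 E=0 S=0 W=1
Step 5 [EW]: N:wait,E:empty,S:wait,W:car7-GO | queues: N=1 E=0 S=0 W=0
Cars crossed by step 5: 6

Answer: 6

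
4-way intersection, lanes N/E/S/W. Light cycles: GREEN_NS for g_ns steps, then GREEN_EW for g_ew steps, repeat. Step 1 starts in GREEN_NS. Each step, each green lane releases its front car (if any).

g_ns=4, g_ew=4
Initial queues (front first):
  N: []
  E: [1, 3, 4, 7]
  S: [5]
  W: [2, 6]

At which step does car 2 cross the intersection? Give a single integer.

Step 1 [NS]: N:empty,E:wait,S:car5-GO,W:wait | queues: N=0 E=4 S=0 W=2
Step 2 [NS]: N:empty,E:wait,S:empty,W:wait | queues: N=0 E=4 S=0 W=2
Step 3 [NS]: N:empty,E:wait,S:empty,W:wait | queues: N=0 E=4 S=0 W=2
Step 4 [NS]: N:empty,E:wait,S:empty,W:wait | queues: N=0 E=4 S=0 W=2
Step 5 [EW]: N:wait,E:car1-GO,S:wait,W:car2-GO | queues: N=0 E=3 S=0 W=1
Step 6 [EW]: N:wait,E:car3-GO,S:wait,W:car6-GO | queues: N=0 E=2 S=0 W=0
Step 7 [EW]: N:wait,E:car4-GO,S:wait,W:empty | queues: N=0 E=1 S=0 W=0
Step 8 [EW]: N:wait,E:car7-GO,S:wait,W:empty | queues: N=0 E=0 S=0 W=0
Car 2 crosses at step 5

5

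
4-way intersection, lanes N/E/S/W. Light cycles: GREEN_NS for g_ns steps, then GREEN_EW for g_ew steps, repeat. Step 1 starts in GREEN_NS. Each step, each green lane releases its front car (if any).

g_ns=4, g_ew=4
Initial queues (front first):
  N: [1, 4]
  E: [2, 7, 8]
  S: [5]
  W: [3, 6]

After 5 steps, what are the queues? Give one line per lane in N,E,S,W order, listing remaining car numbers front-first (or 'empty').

Step 1 [NS]: N:car1-GO,E:wait,S:car5-GO,W:wait | queues: N=1 E=3 S=0 W=2
Step 2 [NS]: N:car4-GO,E:wait,S:empty,W:wait | queues: N=0 E=3 S=0 W=2
Step 3 [NS]: N:empty,E:wait,S:empty,W:wait | queues: N=0 E=3 S=0 W=2
Step 4 [NS]: N:empty,E:wait,S:empty,W:wait | queues: N=0 E=3 S=0 W=2
Step 5 [EW]: N:wait,E:car2-GO,S:wait,W:car3-GO | queues: N=0 E=2 S=0 W=1

N: empty
E: 7 8
S: empty
W: 6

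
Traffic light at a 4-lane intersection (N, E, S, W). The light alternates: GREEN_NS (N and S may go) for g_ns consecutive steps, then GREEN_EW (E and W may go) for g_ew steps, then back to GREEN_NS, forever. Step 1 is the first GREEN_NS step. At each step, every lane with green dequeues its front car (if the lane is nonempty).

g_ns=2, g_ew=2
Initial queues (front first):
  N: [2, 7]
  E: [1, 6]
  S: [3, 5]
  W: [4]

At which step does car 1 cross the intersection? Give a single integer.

Step 1 [NS]: N:car2-GO,E:wait,S:car3-GO,W:wait | queues: N=1 E=2 S=1 W=1
Step 2 [NS]: N:car7-GO,E:wait,S:car5-GO,W:wait | queues: N=0 E=2 S=0 W=1
Step 3 [EW]: N:wait,E:car1-GO,S:wait,W:car4-GO | queues: N=0 E=1 S=0 W=0
Step 4 [EW]: N:wait,E:car6-GO,S:wait,W:empty | queues: N=0 E=0 S=0 W=0
Car 1 crosses at step 3

3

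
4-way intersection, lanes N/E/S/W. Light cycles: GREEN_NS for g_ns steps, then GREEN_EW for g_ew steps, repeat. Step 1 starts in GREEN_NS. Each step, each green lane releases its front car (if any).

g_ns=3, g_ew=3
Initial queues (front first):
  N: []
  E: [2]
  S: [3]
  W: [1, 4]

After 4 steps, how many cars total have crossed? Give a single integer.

Step 1 [NS]: N:empty,E:wait,S:car3-GO,W:wait | queues: N=0 E=1 S=0 W=2
Step 2 [NS]: N:empty,E:wait,S:empty,W:wait | queues: N=0 E=1 S=0 W=2
Step 3 [NS]: N:empty,E:wait,S:empty,W:wait | queues: N=0 E=1 S=0 W=2
Step 4 [EW]: N:wait,E:car2-GO,S:wait,W:car1-GO | queues: N=0 E=0 S=0 W=1
Cars crossed by step 4: 3

Answer: 3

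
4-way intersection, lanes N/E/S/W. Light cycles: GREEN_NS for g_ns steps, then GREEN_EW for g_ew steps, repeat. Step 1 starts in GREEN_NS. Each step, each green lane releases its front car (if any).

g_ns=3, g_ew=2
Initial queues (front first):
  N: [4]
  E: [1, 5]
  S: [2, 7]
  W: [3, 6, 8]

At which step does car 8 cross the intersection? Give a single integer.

Step 1 [NS]: N:car4-GO,E:wait,S:car2-GO,W:wait | queues: N=0 E=2 S=1 W=3
Step 2 [NS]: N:empty,E:wait,S:car7-GO,W:wait | queues: N=0 E=2 S=0 W=3
Step 3 [NS]: N:empty,E:wait,S:empty,W:wait | queues: N=0 E=2 S=0 W=3
Step 4 [EW]: N:wait,E:car1-GO,S:wait,W:car3-GO | queues: N=0 E=1 S=0 W=2
Step 5 [EW]: N:wait,E:car5-GO,S:wait,W:car6-GO | queues: N=0 E=0 S=0 W=1
Step 6 [NS]: N:empty,E:wait,S:empty,W:wait | queues: N=0 E=0 S=0 W=1
Step 7 [NS]: N:empty,E:wait,S:empty,W:wait | queues: N=0 E=0 S=0 W=1
Step 8 [NS]: N:empty,E:wait,S:empty,W:wait | queues: N=0 E=0 S=0 W=1
Step 9 [EW]: N:wait,E:empty,S:wait,W:car8-GO | queues: N=0 E=0 S=0 W=0
Car 8 crosses at step 9

9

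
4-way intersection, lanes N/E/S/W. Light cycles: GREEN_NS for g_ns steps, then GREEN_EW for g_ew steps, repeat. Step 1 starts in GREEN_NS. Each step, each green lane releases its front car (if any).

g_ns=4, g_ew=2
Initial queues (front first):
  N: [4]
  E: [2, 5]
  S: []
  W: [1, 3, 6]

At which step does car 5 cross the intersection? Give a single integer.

Step 1 [NS]: N:car4-GO,E:wait,S:empty,W:wait | queues: N=0 E=2 S=0 W=3
Step 2 [NS]: N:empty,E:wait,S:empty,W:wait | queues: N=0 E=2 S=0 W=3
Step 3 [NS]: N:empty,E:wait,S:empty,W:wait | queues: N=0 E=2 S=0 W=3
Step 4 [NS]: N:empty,E:wait,S:empty,W:wait | queues: N=0 E=2 S=0 W=3
Step 5 [EW]: N:wait,E:car2-GO,S:wait,W:car1-GO | queues: N=0 E=1 S=0 W=2
Step 6 [EW]: N:wait,E:car5-GO,S:wait,W:car3-GO | queues: N=0 E=0 S=0 W=1
Step 7 [NS]: N:empty,E:wait,S:empty,W:wait | queues: N=0 E=0 S=0 W=1
Step 8 [NS]: N:empty,E:wait,S:empty,W:wait | queues: N=0 E=0 S=0 W=1
Step 9 [NS]: N:empty,E:wait,S:empty,W:wait | queues: N=0 E=0 S=0 W=1
Step 10 [NS]: N:empty,E:wait,S:empty,W:wait | queues: N=0 E=0 S=0 W=1
Step 11 [EW]: N:wait,E:empty,S:wait,W:car6-GO | queues: N=0 E=0 S=0 W=0
Car 5 crosses at step 6

6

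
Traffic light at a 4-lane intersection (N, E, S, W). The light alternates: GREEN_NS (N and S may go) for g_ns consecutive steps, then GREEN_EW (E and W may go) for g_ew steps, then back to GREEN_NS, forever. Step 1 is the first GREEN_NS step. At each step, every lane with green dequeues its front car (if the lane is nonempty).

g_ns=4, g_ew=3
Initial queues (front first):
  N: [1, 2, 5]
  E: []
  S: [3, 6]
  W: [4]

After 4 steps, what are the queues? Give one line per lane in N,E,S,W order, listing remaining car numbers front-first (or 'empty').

Step 1 [NS]: N:car1-GO,E:wait,S:car3-GO,W:wait | queues: N=2 E=0 S=1 W=1
Step 2 [NS]: N:car2-GO,E:wait,S:car6-GO,W:wait | queues: N=1 E=0 S=0 W=1
Step 3 [NS]: N:car5-GO,E:wait,S:empty,W:wait | queues: N=0 E=0 S=0 W=1
Step 4 [NS]: N:empty,E:wait,S:empty,W:wait | queues: N=0 E=0 S=0 W=1

N: empty
E: empty
S: empty
W: 4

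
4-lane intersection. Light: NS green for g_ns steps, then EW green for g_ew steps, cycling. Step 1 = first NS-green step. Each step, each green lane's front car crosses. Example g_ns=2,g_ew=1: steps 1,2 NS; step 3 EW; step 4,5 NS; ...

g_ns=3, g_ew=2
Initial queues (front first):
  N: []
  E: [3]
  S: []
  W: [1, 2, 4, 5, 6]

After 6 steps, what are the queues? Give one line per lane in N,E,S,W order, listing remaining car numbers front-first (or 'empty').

Step 1 [NS]: N:empty,E:wait,S:empty,W:wait | queues: N=0 E=1 S=0 W=5
Step 2 [NS]: N:empty,E:wait,S:empty,W:wait | queues: N=0 E=1 S=0 W=5
Step 3 [NS]: N:empty,E:wait,S:empty,W:wait | queues: N=0 E=1 S=0 W=5
Step 4 [EW]: N:wait,E:car3-GO,S:wait,W:car1-GO | queues: N=0 E=0 S=0 W=4
Step 5 [EW]: N:wait,E:empty,S:wait,W:car2-GO | queues: N=0 E=0 S=0 W=3
Step 6 [NS]: N:empty,E:wait,S:empty,W:wait | queues: N=0 E=0 S=0 W=3

N: empty
E: empty
S: empty
W: 4 5 6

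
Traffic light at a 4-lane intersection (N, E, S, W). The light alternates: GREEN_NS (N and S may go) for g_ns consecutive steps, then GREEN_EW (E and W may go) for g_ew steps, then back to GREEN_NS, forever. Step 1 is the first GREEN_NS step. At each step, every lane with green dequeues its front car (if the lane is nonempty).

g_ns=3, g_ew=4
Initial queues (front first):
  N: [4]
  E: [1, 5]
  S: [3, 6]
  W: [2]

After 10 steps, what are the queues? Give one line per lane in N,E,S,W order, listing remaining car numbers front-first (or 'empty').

Step 1 [NS]: N:car4-GO,E:wait,S:car3-GO,W:wait | queues: N=0 E=2 S=1 W=1
Step 2 [NS]: N:empty,E:wait,S:car6-GO,W:wait | queues: N=0 E=2 S=0 W=1
Step 3 [NS]: N:empty,E:wait,S:empty,W:wait | queues: N=0 E=2 S=0 W=1
Step 4 [EW]: N:wait,E:car1-GO,S:wait,W:car2-GO | queues: N=0 E=1 S=0 W=0
Step 5 [EW]: N:wait,E:car5-GO,S:wait,W:empty | queues: N=0 E=0 S=0 W=0

N: empty
E: empty
S: empty
W: empty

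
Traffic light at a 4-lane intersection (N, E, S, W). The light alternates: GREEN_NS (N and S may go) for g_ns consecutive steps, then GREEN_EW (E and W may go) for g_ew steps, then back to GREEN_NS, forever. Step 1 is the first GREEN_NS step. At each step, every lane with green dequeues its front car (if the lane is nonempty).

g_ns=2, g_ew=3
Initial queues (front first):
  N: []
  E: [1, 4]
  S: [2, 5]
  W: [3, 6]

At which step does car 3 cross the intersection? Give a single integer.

Step 1 [NS]: N:empty,E:wait,S:car2-GO,W:wait | queues: N=0 E=2 S=1 W=2
Step 2 [NS]: N:empty,E:wait,S:car5-GO,W:wait | queues: N=0 E=2 S=0 W=2
Step 3 [EW]: N:wait,E:car1-GO,S:wait,W:car3-GO | queues: N=0 E=1 S=0 W=1
Step 4 [EW]: N:wait,E:car4-GO,S:wait,W:car6-GO | queues: N=0 E=0 S=0 W=0
Car 3 crosses at step 3

3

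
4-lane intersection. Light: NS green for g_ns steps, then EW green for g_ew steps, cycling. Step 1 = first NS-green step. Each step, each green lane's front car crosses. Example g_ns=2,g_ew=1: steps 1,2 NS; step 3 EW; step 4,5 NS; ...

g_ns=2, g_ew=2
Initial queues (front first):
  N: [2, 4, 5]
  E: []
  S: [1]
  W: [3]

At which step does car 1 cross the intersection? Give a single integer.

Step 1 [NS]: N:car2-GO,E:wait,S:car1-GO,W:wait | queues: N=2 E=0 S=0 W=1
Step 2 [NS]: N:car4-GO,E:wait,S:empty,W:wait | queues: N=1 E=0 S=0 W=1
Step 3 [EW]: N:wait,E:empty,S:wait,W:car3-GO | queues: N=1 E=0 S=0 W=0
Step 4 [EW]: N:wait,E:empty,S:wait,W:empty | queues: N=1 E=0 S=0 W=0
Step 5 [NS]: N:car5-GO,E:wait,S:empty,W:wait | queues: N=0 E=0 S=0 W=0
Car 1 crosses at step 1

1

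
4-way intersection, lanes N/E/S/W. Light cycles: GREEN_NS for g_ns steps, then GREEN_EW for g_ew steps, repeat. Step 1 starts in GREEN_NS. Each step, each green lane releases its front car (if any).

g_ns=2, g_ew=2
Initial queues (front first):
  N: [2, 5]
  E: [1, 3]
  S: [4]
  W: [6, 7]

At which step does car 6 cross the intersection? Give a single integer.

Step 1 [NS]: N:car2-GO,E:wait,S:car4-GO,W:wait | queues: N=1 E=2 S=0 W=2
Step 2 [NS]: N:car5-GO,E:wait,S:empty,W:wait | queues: N=0 E=2 S=0 W=2
Step 3 [EW]: N:wait,E:car1-GO,S:wait,W:car6-GO | queues: N=0 E=1 S=0 W=1
Step 4 [EW]: N:wait,E:car3-GO,S:wait,W:car7-GO | queues: N=0 E=0 S=0 W=0
Car 6 crosses at step 3

3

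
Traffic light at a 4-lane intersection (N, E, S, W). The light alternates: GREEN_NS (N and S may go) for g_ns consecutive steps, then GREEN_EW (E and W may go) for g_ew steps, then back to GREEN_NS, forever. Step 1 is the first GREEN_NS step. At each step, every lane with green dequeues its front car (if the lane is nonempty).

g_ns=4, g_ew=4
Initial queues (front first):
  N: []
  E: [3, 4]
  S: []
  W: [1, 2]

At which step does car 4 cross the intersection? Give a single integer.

Step 1 [NS]: N:empty,E:wait,S:empty,W:wait | queues: N=0 E=2 S=0 W=2
Step 2 [NS]: N:empty,E:wait,S:empty,W:wait | queues: N=0 E=2 S=0 W=2
Step 3 [NS]: N:empty,E:wait,S:empty,W:wait | queues: N=0 E=2 S=0 W=2
Step 4 [NS]: N:empty,E:wait,S:empty,W:wait | queues: N=0 E=2 S=0 W=2
Step 5 [EW]: N:wait,E:car3-GO,S:wait,W:car1-GO | queues: N=0 E=1 S=0 W=1
Step 6 [EW]: N:wait,E:car4-GO,S:wait,W:car2-GO | queues: N=0 E=0 S=0 W=0
Car 4 crosses at step 6

6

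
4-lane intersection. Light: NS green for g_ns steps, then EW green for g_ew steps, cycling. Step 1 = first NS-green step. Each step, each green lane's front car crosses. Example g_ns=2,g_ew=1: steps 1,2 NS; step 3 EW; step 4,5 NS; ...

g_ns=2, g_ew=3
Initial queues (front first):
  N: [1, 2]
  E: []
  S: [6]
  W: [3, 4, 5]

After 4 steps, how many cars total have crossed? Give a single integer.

Answer: 5

Derivation:
Step 1 [NS]: N:car1-GO,E:wait,S:car6-GO,W:wait | queues: N=1 E=0 S=0 W=3
Step 2 [NS]: N:car2-GO,E:wait,S:empty,W:wait | queues: N=0 E=0 S=0 W=3
Step 3 [EW]: N:wait,E:empty,S:wait,W:car3-GO | queues: N=0 E=0 S=0 W=2
Step 4 [EW]: N:wait,E:empty,S:wait,W:car4-GO | queues: N=0 E=0 S=0 W=1
Cars crossed by step 4: 5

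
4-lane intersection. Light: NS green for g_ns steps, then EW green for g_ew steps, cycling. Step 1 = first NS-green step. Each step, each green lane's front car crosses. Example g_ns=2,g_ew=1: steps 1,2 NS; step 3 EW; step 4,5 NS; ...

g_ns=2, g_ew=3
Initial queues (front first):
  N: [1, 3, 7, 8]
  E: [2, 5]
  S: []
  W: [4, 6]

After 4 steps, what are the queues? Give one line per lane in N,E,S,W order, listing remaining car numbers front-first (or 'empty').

Step 1 [NS]: N:car1-GO,E:wait,S:empty,W:wait | queues: N=3 E=2 S=0 W=2
Step 2 [NS]: N:car3-GO,E:wait,S:empty,W:wait | queues: N=2 E=2 S=0 W=2
Step 3 [EW]: N:wait,E:car2-GO,S:wait,W:car4-GO | queues: N=2 E=1 S=0 W=1
Step 4 [EW]: N:wait,E:car5-GO,S:wait,W:car6-GO | queues: N=2 E=0 S=0 W=0

N: 7 8
E: empty
S: empty
W: empty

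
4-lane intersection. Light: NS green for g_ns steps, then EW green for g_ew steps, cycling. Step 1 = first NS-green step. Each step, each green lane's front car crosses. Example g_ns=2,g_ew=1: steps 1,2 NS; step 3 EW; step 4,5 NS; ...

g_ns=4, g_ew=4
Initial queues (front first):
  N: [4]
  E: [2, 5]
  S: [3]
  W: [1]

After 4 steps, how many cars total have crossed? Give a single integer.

Step 1 [NS]: N:car4-GO,E:wait,S:car3-GO,W:wait | queues: N=0 E=2 S=0 W=1
Step 2 [NS]: N:empty,E:wait,S:empty,W:wait | queues: N=0 E=2 S=0 W=1
Step 3 [NS]: N:empty,E:wait,S:empty,W:wait | queues: N=0 E=2 S=0 W=1
Step 4 [NS]: N:empty,E:wait,S:empty,W:wait | queues: N=0 E=2 S=0 W=1
Cars crossed by step 4: 2

Answer: 2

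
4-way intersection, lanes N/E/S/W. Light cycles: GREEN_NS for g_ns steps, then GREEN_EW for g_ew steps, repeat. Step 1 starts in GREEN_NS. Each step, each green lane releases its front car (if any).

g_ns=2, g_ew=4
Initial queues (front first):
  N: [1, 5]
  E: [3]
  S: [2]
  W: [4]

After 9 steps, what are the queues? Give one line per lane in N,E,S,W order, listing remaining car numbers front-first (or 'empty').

Step 1 [NS]: N:car1-GO,E:wait,S:car2-GO,W:wait | queues: N=1 E=1 S=0 W=1
Step 2 [NS]: N:car5-GO,E:wait,S:empty,W:wait | queues: N=0 E=1 S=0 W=1
Step 3 [EW]: N:wait,E:car3-GO,S:wait,W:car4-GO | queues: N=0 E=0 S=0 W=0

N: empty
E: empty
S: empty
W: empty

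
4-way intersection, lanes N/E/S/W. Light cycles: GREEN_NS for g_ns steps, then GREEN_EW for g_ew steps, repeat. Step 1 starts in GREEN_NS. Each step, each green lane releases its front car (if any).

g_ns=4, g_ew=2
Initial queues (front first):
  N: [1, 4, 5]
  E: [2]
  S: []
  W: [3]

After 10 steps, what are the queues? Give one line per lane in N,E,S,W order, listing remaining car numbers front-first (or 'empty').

Step 1 [NS]: N:car1-GO,E:wait,S:empty,W:wait | queues: N=2 E=1 S=0 W=1
Step 2 [NS]: N:car4-GO,E:wait,S:empty,W:wait | queues: N=1 E=1 S=0 W=1
Step 3 [NS]: N:car5-GO,E:wait,S:empty,W:wait | queues: N=0 E=1 S=0 W=1
Step 4 [NS]: N:empty,E:wait,S:empty,W:wait | queues: N=0 E=1 S=0 W=1
Step 5 [EW]: N:wait,E:car2-GO,S:wait,W:car3-GO | queues: N=0 E=0 S=0 W=0

N: empty
E: empty
S: empty
W: empty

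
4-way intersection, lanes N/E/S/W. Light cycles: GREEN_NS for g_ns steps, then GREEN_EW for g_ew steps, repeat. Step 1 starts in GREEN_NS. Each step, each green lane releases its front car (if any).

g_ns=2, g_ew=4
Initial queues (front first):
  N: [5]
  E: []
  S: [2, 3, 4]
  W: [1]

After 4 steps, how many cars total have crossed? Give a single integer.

Step 1 [NS]: N:car5-GO,E:wait,S:car2-GO,W:wait | queues: N=0 E=0 S=2 W=1
Step 2 [NS]: N:empty,E:wait,S:car3-GO,W:wait | queues: N=0 E=0 S=1 W=1
Step 3 [EW]: N:wait,E:empty,S:wait,W:car1-GO | queues: N=0 E=0 S=1 W=0
Step 4 [EW]: N:wait,E:empty,S:wait,W:empty | queues: N=0 E=0 S=1 W=0
Cars crossed by step 4: 4

Answer: 4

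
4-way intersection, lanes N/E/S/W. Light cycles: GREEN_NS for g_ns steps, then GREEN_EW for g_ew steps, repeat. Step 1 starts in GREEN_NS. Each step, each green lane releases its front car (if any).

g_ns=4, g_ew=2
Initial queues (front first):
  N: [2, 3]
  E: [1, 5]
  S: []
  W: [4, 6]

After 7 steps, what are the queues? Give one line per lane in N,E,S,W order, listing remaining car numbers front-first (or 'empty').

Step 1 [NS]: N:car2-GO,E:wait,S:empty,W:wait | queues: N=1 E=2 S=0 W=2
Step 2 [NS]: N:car3-GO,E:wait,S:empty,W:wait | queues: N=0 E=2 S=0 W=2
Step 3 [NS]: N:empty,E:wait,S:empty,W:wait | queues: N=0 E=2 S=0 W=2
Step 4 [NS]: N:empty,E:wait,S:empty,W:wait | queues: N=0 E=2 S=0 W=2
Step 5 [EW]: N:wait,E:car1-GO,S:wait,W:car4-GO | queues: N=0 E=1 S=0 W=1
Step 6 [EW]: N:wait,E:car5-GO,S:wait,W:car6-GO | queues: N=0 E=0 S=0 W=0

N: empty
E: empty
S: empty
W: empty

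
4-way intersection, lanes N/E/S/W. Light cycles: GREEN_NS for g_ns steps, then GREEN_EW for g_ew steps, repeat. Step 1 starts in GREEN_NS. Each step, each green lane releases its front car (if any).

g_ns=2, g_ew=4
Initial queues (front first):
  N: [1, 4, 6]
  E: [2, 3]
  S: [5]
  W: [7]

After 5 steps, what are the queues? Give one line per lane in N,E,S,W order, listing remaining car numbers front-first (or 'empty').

Step 1 [NS]: N:car1-GO,E:wait,S:car5-GO,W:wait | queues: N=2 E=2 S=0 W=1
Step 2 [NS]: N:car4-GO,E:wait,S:empty,W:wait | queues: N=1 E=2 S=0 W=1
Step 3 [EW]: N:wait,E:car2-GO,S:wait,W:car7-GO | queues: N=1 E=1 S=0 W=0
Step 4 [EW]: N:wait,E:car3-GO,S:wait,W:empty | queues: N=1 E=0 S=0 W=0
Step 5 [EW]: N:wait,E:empty,S:wait,W:empty | queues: N=1 E=0 S=0 W=0

N: 6
E: empty
S: empty
W: empty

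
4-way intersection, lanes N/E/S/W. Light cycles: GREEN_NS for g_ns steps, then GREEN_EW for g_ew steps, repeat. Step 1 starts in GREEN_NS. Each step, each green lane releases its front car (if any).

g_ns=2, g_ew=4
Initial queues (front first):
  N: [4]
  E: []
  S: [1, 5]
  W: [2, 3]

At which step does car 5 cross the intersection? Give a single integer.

Step 1 [NS]: N:car4-GO,E:wait,S:car1-GO,W:wait | queues: N=0 E=0 S=1 W=2
Step 2 [NS]: N:empty,E:wait,S:car5-GO,W:wait | queues: N=0 E=0 S=0 W=2
Step 3 [EW]: N:wait,E:empty,S:wait,W:car2-GO | queues: N=0 E=0 S=0 W=1
Step 4 [EW]: N:wait,E:empty,S:wait,W:car3-GO | queues: N=0 E=0 S=0 W=0
Car 5 crosses at step 2

2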